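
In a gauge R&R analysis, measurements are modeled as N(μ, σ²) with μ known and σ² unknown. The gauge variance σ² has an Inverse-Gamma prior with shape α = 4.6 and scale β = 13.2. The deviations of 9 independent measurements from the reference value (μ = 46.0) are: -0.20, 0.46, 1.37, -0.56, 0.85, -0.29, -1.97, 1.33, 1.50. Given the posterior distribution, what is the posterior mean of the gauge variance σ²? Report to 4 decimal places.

2.3178

With known mean μ and an Inverse-Gamma(α, β) prior on σ², the Normal likelihood is conjugate: posterior is Inv-Gamma(α + n/2, β + Σ(xᵢ−μ)²/2).
Σ(xᵢ−μ)² = (-0.20)² + (0.46)² + (1.37)² + (-0.56)² + (0.85)² + (-0.29)² + (-1.97)² + (1.33)² + (1.50)² = 11.1485.
Posterior: Inv-Gamma(4.6 + 9/2, 13.2 + 11.1485/2) = Inv-Gamma(9.10, 18.77425).
E[σ²|data] = β/(α−1) = 18.77425/8.10 = 2.3178.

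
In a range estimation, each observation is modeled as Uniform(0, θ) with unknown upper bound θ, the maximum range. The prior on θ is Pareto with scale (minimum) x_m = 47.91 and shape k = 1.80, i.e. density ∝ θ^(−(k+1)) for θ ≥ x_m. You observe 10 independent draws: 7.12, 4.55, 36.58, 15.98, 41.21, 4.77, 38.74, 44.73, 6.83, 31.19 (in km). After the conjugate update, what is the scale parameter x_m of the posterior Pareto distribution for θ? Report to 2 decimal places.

A Pareto(scale x_m, shape k) prior on the upper bound θ of Uniform(0, θ) is conjugate: posterior is Pareto(max(x_m, max xᵢ), k + n).
Sample maximum = 44.73; prior scale x_m = 47.91 → posterior scale = max = 47.91.
Posterior shape = 1.80 + 10 = 11.80.
Posterior scale x_m = 47.91.

47.91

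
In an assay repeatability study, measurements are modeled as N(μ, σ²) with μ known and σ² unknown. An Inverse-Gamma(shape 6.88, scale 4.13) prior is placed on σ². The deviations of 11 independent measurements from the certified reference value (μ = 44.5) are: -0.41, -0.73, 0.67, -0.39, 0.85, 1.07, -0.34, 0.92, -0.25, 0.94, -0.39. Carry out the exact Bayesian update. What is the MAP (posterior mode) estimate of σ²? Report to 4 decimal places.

0.5041

With known mean μ and an Inverse-Gamma(α, β) prior on σ², the Normal likelihood is conjugate: posterior is Inv-Gamma(α + n/2, β + Σ(xᵢ−μ)²/2).
Σ(xᵢ−μ)² = (-0.41)² + (-0.73)² + (0.67)² + (-0.39)² + (0.85)² + (1.07)² + (-0.34)² + (0.92)² + (-0.25)² + (0.94)² + (-0.39)² = 5.2296.
Posterior: Inv-Gamma(6.88 + 11/2, 4.13 + 5.2296/2) = Inv-Gamma(12.38, 6.74480).
Mode = β/(α+1) = 6.74480/13.38 = 0.5041.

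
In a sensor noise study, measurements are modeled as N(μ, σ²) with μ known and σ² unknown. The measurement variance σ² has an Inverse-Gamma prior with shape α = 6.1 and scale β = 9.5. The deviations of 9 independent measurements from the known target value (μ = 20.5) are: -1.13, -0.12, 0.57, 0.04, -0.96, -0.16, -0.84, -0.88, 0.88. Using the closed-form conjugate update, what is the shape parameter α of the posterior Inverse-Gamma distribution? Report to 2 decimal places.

With known mean μ and an Inverse-Gamma(α, β) prior on σ², the Normal likelihood is conjugate: posterior is Inv-Gamma(α + n/2, β + Σ(xᵢ−μ)²/2).
Σ(xᵢ−μ)² = (-1.13)² + (-0.12)² + (0.57)² + (0.04)² + (-0.96)² + (-0.16)² + (-0.84)² + (-0.88)² + (0.88)² = 4.8194.
Posterior: Inv-Gamma(6.1 + 9/2, 9.5 + 4.8194/2) = Inv-Gamma(10.60, 11.90970).
Posterior α = 10.60.

10.60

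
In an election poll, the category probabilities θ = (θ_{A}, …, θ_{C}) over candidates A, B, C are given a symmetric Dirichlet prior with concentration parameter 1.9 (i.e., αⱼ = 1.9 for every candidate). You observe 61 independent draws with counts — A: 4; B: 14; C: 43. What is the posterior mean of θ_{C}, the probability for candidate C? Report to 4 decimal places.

0.6732

The Dirichlet prior is conjugate to the Multinomial likelihood: each posterior αⱼ = prior αⱼ + observed count nⱼ.
Posterior concentration: (5.9, 15.9, 44.9), total = 66.7.
E[θ_{C}|data] = α_{C}/Σα = 44.9/66.7 = 0.6732.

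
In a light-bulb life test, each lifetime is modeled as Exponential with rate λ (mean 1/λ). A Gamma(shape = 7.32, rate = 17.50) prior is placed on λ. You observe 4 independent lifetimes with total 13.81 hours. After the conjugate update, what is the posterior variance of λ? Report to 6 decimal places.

With a Gamma(shape α, rate β) prior on the exponential rate λ, the posterior after n observations with total T = Σxᵢ is Gamma(α+n, β+T).
Posterior: Gamma(7.32+4, 17.50+13.81) = Gamma(11.32, 31.31).
Var = α/β² = 0.011547.

0.011547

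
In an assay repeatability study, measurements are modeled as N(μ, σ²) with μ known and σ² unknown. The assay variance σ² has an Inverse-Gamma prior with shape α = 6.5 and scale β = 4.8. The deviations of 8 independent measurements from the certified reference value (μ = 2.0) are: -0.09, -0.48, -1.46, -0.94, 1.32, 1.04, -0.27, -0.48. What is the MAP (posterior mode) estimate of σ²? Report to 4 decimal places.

With known mean μ and an Inverse-Gamma(α, β) prior on σ², the Normal likelihood is conjugate: posterior is Inv-Gamma(α + n/2, β + Σ(xᵢ−μ)²/2).
Σ(xᵢ−μ)² = (-0.09)² + (-0.48)² + (-1.46)² + (-0.94)² + (1.32)² + (1.04)² + (-0.27)² + (-0.48)² = 6.3810.
Posterior: Inv-Gamma(6.5 + 8/2, 4.8 + 6.3810/2) = Inv-Gamma(10.50, 7.99050).
Mode = β/(α+1) = 7.99050/11.50 = 0.6948.

0.6948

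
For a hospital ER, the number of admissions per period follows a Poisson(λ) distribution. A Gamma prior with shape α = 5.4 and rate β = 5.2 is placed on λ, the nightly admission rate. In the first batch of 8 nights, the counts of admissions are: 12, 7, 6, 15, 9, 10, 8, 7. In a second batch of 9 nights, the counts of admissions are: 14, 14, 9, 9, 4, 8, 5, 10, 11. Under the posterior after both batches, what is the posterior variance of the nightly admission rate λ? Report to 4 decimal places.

0.3315

With a Gamma(shape α, rate β) prior, the Poisson likelihood is conjugate: the posterior is Gamma(α + ΣXᵢ, β + n).
Batch 1: sum of counts S = 74 over n = 8 nights.
After batch 1: Gamma(α+S, β+n) = Gamma(5.4+74, 5.2+8) = Gamma(79.4, 13.2).
Batch 2: sum of counts S = 84 over n = 9 nights.
After batch 2: Gamma(α+S, β+n) = Gamma(79.4+84, 13.2+9) = Gamma(163.4, 22.2).
Var = α/β² = 163.4/22.2² = 0.3315.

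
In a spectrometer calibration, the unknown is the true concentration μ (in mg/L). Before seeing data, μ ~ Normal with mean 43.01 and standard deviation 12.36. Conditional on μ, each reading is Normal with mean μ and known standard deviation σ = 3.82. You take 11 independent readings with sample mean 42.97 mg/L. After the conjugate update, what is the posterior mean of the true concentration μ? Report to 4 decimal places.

For Normal data with known variance σ², a Normal(μ₀, σ₀²) prior on μ is conjugate. Posterior precision = 1/σ₀² + n/σ²; posterior mean is the precision-weighted average of μ₀ and x̄.
n·x̄ = 11·42.97 = 472.67.
σ₀² = 12.36² = 152.7696, σ² = 3.82² = 14.5924; σ² + n·σ₀² = 14.5924 + 11·152.7696 = 1695.058.
Posterior mean = (μ₀/σ₀² + n·x̄/σ²)/(1/σ₀² + n/σ²) = (σ²·μ₀ + σ₀²·n·x̄)/(σ² + n·σ₀²) = (14.5924·43.01 + 152.7696·472.67)/1695.058 = 72837.225956/1695.058 = 42.9703.

42.9703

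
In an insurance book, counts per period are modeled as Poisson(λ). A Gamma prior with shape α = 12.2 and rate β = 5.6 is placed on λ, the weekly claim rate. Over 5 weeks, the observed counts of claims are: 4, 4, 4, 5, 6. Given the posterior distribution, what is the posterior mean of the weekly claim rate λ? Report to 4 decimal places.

With a Gamma(shape α, rate β) prior, the Poisson likelihood is conjugate: the posterior is Gamma(α + ΣXᵢ, β + n).
Sum of counts S = 23 over n = 5 weeks.
Posterior: Gamma(α+S, β+n) = Gamma(12.2+23, 5.6+5) = Gamma(35.2, 10.6).
Posterior mean = α/β = 35.2/10.6 = 3.3208.

3.3208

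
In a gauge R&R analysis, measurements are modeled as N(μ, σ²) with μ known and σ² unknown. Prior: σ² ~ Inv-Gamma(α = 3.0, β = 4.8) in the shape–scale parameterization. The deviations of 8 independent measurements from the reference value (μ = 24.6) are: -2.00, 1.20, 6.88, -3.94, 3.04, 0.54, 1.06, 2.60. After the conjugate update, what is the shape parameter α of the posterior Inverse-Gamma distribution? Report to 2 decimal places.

With known mean μ and an Inverse-Gamma(α, β) prior on σ², the Normal likelihood is conjugate: posterior is Inv-Gamma(α + n/2, β + Σ(xᵢ−μ)²/2).
Σ(xᵢ−μ)² = (-2.00)² + (1.20)² + (6.88)² + (-3.94)² + (3.04)² + (0.54)² + (1.06)² + (2.60)² = 85.7148.
Posterior: Inv-Gamma(3.0 + 8/2, 4.8 + 85.7148/2) = Inv-Gamma(7.00, 47.65740).
Posterior α = 7.00.

7.00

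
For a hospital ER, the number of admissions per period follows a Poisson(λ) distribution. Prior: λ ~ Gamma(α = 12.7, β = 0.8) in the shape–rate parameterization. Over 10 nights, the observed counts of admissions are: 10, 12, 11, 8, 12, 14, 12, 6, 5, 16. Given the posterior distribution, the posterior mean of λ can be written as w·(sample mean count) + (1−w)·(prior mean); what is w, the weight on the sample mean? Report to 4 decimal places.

With a Gamma(shape α, rate β) prior, the Poisson likelihood is conjugate: the posterior is Gamma(α + ΣXᵢ, β + n).
Posterior mean = (α₀+S)/(β₀+n) = [n/(β₀+n)]·(S/n) + [β₀/(β₀+n)]·(α₀/β₀), so only n and β₀ enter the weight.
Weight on data w = n/(β₀+n) = 10/(0.8+10) = 10/10.8 = 0.9259.

0.9259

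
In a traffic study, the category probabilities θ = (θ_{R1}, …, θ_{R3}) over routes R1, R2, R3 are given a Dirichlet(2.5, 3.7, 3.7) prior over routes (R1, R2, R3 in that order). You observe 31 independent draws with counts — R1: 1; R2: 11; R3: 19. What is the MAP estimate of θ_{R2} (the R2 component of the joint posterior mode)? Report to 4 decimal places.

The Dirichlet prior is conjugate to the Multinomial likelihood: each posterior αⱼ = prior αⱼ + observed count nⱼ.
Posterior concentration: (3.5, 14.7, 22.7), total = 40.9.
Joint mode component: (α_{R2}−1)/(Σα−K) = 13.7/37.9 = 0.3615.

0.3615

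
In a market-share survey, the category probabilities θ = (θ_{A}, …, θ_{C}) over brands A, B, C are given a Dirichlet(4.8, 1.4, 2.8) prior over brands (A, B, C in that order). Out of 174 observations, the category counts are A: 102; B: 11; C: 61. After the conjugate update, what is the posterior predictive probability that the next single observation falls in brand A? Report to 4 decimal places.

The Dirichlet prior is conjugate to the Multinomial likelihood: each posterior αⱼ = prior αⱼ + observed count nⱼ.
Posterior concentration: (106.8, 12.4, 63.8), total = 183.0.
P(next = A | data) = α_{A}/Σα = 0.5836.

0.5836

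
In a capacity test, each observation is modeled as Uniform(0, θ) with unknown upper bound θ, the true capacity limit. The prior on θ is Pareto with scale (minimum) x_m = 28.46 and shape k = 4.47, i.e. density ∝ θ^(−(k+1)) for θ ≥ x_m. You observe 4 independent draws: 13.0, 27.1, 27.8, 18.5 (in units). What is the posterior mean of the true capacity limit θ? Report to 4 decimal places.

A Pareto(scale x_m, shape k) prior on the upper bound θ of Uniform(0, θ) is conjugate: posterior is Pareto(max(x_m, max xᵢ), k + n).
Sample maximum = 27.8; prior scale x_m = 28.46 → posterior scale = max = 28.46.
Posterior shape = 4.47 + 4 = 8.47.
E[θ|data] = k·x_m/(k−1) = 8.47·28.46/7.47 = 32.2699.

32.2699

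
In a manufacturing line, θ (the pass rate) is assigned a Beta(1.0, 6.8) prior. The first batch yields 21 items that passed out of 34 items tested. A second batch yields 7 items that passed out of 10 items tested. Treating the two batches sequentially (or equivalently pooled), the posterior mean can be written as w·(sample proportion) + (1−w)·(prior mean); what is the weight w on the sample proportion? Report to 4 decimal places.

The Beta prior is conjugate to a Binomial/Bernoulli likelihood; the update adds successes to α and failures to β.
Total number of items tested: n = 34 + 10 = 44.
Posterior mean = (α₀+k)/(α₀+β₀+n) = [n/(α₀+β₀+n)]·(k/n) + [(α₀+β₀)/(α₀+β₀+n)]·α₀/(α₀+β₀), so only n and the prior enter the weight.
The weight on the data is w = n/(α₀+β₀+n) = 44/(1.0+6.8+44) = 44/51.8 = 0.8494.

0.8494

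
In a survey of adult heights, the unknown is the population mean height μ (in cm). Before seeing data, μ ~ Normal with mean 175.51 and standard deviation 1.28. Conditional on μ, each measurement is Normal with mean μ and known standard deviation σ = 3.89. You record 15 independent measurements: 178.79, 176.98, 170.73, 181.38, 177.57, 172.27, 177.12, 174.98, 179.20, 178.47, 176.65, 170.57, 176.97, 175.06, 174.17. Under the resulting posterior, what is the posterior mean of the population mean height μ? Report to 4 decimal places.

For Normal data with known variance σ², a Normal(μ₀, σ₀²) prior on μ is conjugate. Posterior precision = 1/σ₀² + n/σ²; posterior mean is the precision-weighted average of μ₀ and x̄.
Σxᵢ = 178.79 + 176.98 + 170.73 + 181.38 + 177.57 + 172.27 + 177.12 + 174.98 + 179.20 + 178.47 + 176.65 + 170.57 + 176.97 + 175.06 + 174.17 = 2640.91, so n·x̄ = 2640.91.
σ₀² = 1.28² = 1.6384, σ² = 3.89² = 15.1321; σ² + n·σ₀² = 15.1321 + 15·1.6384 = 39.7081.
Posterior mean = (μ₀/σ₀² + n·x̄/σ²)/(1/σ₀² + n/σ²) = (σ²·μ₀ + σ₀²·n·x̄)/(σ² + n·σ₀²) = (15.1321·175.51 + 1.6384·2640.91)/39.7081 = 6982.701815/39.7081 = 175.8508.

175.8508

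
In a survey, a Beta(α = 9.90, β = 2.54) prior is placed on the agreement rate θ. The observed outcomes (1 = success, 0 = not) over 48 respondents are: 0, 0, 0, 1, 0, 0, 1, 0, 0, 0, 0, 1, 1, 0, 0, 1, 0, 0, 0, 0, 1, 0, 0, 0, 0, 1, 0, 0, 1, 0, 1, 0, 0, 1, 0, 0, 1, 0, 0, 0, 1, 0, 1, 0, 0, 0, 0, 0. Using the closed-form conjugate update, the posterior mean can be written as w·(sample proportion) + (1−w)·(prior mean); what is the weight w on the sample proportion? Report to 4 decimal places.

The Beta prior is conjugate to a Binomial/Bernoulli likelihood; the update adds successes to α and failures to β.
Posterior mean = (α₀+k)/(α₀+β₀+n) = [n/(α₀+β₀+n)]·(k/n) + [(α₀+β₀)/(α₀+β₀+n)]·α₀/(α₀+β₀), so only n and the prior enter the weight.
The weight on the data is w = n/(α₀+β₀+n) = 48/(9.90+2.54+48) = 48/60.44 = 0.7942.

0.7942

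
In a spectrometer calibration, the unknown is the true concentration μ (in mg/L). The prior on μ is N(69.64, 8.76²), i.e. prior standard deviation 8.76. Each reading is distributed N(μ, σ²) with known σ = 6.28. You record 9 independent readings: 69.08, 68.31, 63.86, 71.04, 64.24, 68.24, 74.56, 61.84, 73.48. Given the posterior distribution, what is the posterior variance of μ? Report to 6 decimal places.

4.145328

For Normal data with known variance σ², a Normal(μ₀, σ₀²) prior on μ is conjugate. Posterior precision = 1/σ₀² + n/σ²; posterior mean is the precision-weighted average of μ₀ and x̄.
σ₀² = 8.76² = 76.7376, σ² = 6.28² = 39.4384; σ² + n·σ₀² = 39.4384 + 9·76.7376 = 730.0768.
Posterior precision = 1/σ₀² + n/σ² = 1/76.7376 + 9/39.4384 = (σ² + n·σ₀²)/(σ₀²σ²) = 730.0768/(76.7376·39.4384); posterior variance σₙ² = σ₀²σ²/(σ² + n·σ₀²) = 76.7376·39.4384/730.0768 = 4.145328.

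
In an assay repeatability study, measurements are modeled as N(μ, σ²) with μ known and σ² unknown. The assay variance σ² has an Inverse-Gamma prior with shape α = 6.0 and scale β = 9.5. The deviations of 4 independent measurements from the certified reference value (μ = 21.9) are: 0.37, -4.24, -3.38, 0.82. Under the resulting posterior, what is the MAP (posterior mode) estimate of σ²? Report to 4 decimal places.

2.7340

With known mean μ and an Inverse-Gamma(α, β) prior on σ², the Normal likelihood is conjugate: posterior is Inv-Gamma(α + n/2, β + Σ(xᵢ−μ)²/2).
Σ(xᵢ−μ)² = (0.37)² + (-4.24)² + (-3.38)² + (0.82)² = 30.2113.
Posterior: Inv-Gamma(6.0 + 4/2, 9.5 + 30.2113/2) = Inv-Gamma(8.00, 24.60565).
Mode = β/(α+1) = 24.60565/9.00 = 2.7340.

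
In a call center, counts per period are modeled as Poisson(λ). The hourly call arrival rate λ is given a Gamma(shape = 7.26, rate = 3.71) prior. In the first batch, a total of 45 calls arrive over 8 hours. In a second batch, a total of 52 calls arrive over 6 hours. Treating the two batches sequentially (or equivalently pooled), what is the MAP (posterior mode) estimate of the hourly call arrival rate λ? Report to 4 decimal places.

With a Gamma(shape α, rate β) prior, the Poisson likelihood is conjugate: the posterior is Gamma(α + ΣXᵢ, β + n).
After batch 1: Gamma(α+S, β+n) = Gamma(7.26+45, 3.71+8) = Gamma(52.26, 11.71).
After batch 2: Gamma(α+S, β+n) = Gamma(52.26+52, 11.71+6) = Gamma(104.26, 17.71).
Mode of Gamma(α,β) for α≥1 is (α−1)/β = 103.26/17.71 = 5.8306.

5.8306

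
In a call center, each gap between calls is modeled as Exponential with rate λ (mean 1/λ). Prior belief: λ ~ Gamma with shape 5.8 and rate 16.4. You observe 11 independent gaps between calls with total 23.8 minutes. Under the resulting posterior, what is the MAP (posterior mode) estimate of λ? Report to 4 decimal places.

With a Gamma(shape α, rate β) prior on the exponential rate λ, the posterior after n observations with total T = Σxᵢ is Gamma(α+n, β+T).
Posterior: Gamma(5.8+11, 16.4+23.8) = Gamma(16.8, 40.2).
Mode = (α−1)/β = 0.3930.

0.3930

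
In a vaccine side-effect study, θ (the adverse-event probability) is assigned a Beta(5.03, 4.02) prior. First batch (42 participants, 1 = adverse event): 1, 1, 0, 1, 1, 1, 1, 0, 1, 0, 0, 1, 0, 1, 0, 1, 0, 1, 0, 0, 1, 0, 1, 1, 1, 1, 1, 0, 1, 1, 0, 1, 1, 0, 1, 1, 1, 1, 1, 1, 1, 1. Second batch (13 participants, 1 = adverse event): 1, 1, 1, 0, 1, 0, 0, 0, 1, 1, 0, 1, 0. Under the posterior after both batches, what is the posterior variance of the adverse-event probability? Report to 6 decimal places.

0.003539

The Beta prior is conjugate to a Binomial/Bernoulli likelihood; the update adds successes to α and failures to β.
After batch 1: Beta(5.03+29, 4.02+13) = Beta(34.03, 17.02).
After batch 2: Beta(34.03+7, 17.02+6) = Beta(41.03, 23.02).
Var = αβ/((α+β)²(α+β+1)) = 41.03·23.02/(64.05²·65.05) = 0.003539.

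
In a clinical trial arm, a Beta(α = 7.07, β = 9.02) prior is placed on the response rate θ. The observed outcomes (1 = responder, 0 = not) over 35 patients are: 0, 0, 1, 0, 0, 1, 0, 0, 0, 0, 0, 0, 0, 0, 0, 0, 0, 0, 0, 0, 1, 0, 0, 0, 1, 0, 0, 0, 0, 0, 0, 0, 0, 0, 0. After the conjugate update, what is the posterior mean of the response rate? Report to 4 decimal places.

The Beta prior is conjugate to a Binomial/Bernoulli likelihood; the update adds successes to α and failures to β.
Posterior: Beta(α+k, β+n−k) = Beta(7.07+4, 9.02+31) = Beta(11.07, 40.02).
Posterior mean = α/(α+β) = 11.07/51.09 = 0.2167.

0.2167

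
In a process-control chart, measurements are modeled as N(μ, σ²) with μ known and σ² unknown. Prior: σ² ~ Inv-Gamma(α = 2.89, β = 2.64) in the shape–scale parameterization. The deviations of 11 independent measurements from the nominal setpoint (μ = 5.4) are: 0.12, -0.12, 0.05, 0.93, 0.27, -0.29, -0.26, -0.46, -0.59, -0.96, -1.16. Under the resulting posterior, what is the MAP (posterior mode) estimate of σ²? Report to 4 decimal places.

0.4914

With known mean μ and an Inverse-Gamma(α, β) prior on σ², the Normal likelihood is conjugate: posterior is Inv-Gamma(α + n/2, β + Σ(xᵢ−μ)²/2).
Σ(xᵢ−μ)² = (0.12)² + (-0.12)² + (0.05)² + (0.93)² + (0.27)² + (-0.29)² + (-0.26)² + (-0.46)² + (-0.59)² + (-0.96)² + (-1.16)² = 3.9477.
Posterior: Inv-Gamma(2.89 + 11/2, 2.64 + 3.9477/2) = Inv-Gamma(8.39, 4.61385).
Mode = β/(α+1) = 4.61385/9.39 = 0.4914.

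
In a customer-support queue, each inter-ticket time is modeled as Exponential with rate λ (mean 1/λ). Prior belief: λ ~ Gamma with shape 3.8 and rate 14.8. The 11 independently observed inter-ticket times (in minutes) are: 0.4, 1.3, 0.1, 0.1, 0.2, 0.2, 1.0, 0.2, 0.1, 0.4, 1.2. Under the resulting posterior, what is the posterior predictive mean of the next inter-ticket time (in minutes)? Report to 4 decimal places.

1.4493

With a Gamma(shape α, rate β) prior on the exponential rate λ, the posterior after n observations with total T = Σxᵢ is Gamma(α+n, β+T).
Sum of observations T = 5.2 minutes; n = 11.
Posterior: Gamma(3.8+11, 14.8+5.2) = Gamma(14.8, 20.0).
The predictive distribution for the next observation is Lomax; its mean is β/(α−1) = 20.0/13.8 = 1.4493.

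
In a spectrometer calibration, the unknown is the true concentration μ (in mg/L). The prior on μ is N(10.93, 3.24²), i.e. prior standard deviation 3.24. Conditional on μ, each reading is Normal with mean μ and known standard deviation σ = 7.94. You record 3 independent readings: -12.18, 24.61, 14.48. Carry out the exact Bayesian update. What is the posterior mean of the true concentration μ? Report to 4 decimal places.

For Normal data with known variance σ², a Normal(μ₀, σ₀²) prior on μ is conjugate. Posterior precision = 1/σ₀² + n/σ²; posterior mean is the precision-weighted average of μ₀ and x̄.
Σxᵢ = (-12.18) + 24.61 + 14.48 = 26.91, so n·x̄ = 26.91.
σ₀² = 3.24² = 10.4976, σ² = 7.94² = 63.0436; σ² + n·σ₀² = 63.0436 + 3·10.4976 = 94.5364.
Posterior mean = (μ₀/σ₀² + n·x̄/σ²)/(1/σ₀² + n/σ²) = (σ²·μ₀ + σ₀²·n·x̄)/(σ² + n·σ₀²) = (63.0436·10.93 + 10.4976·26.91)/94.5364 = 971.556964/94.5364 = 10.2771.

10.2771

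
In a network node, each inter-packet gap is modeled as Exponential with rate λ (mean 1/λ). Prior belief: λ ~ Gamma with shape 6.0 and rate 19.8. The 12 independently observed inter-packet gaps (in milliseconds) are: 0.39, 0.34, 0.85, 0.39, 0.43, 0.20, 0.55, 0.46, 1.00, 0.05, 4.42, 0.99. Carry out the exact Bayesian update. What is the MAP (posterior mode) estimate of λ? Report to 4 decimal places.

0.5691

With a Gamma(shape α, rate β) prior on the exponential rate λ, the posterior after n observations with total T = Σxᵢ is Gamma(α+n, β+T).
Sum of observations T = 10.07 milliseconds; n = 12.
Posterior: Gamma(6.0+12, 19.8+10.07) = Gamma(18.0, 29.87).
Mode = (α−1)/β = 0.5691.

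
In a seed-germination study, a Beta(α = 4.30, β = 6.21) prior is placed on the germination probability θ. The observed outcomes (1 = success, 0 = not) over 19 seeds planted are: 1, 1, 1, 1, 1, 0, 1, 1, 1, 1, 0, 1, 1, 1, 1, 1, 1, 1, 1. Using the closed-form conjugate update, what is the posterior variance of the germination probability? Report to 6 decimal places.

The Beta prior is conjugate to a Binomial/Bernoulli likelihood; the update adds successes to α and failures to β.
Posterior: Beta(α+k, β+n−k) = Beta(4.30+17, 6.21+2) = Beta(21.30, 8.21).
Var = αβ/((α+β)²(α+β+1)) = 21.30·8.21/(29.51²·30.51) = 0.006582.

0.006582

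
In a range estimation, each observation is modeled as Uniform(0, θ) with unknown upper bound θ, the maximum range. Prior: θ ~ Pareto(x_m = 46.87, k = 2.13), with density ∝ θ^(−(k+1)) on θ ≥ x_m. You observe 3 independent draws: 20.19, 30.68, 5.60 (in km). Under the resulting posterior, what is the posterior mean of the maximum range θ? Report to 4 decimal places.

A Pareto(scale x_m, shape k) prior on the upper bound θ of Uniform(0, θ) is conjugate: posterior is Pareto(max(x_m, max xᵢ), k + n).
Sample maximum = 30.68; prior scale x_m = 46.87 → posterior scale = max = 46.87.
Posterior shape = 2.13 + 3 = 5.13.
E[θ|data] = k·x_m/(k−1) = 5.13·46.87/4.13 = 58.2187.

58.2187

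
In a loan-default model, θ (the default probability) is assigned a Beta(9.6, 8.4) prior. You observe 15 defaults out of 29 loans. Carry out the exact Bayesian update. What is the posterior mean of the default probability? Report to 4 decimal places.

The Beta prior is conjugate to a Binomial/Bernoulli likelihood; the update adds successes to α and failures to β.
Posterior: Beta(α+k, β+n−k) = Beta(9.6+15, 8.4+14) = Beta(24.6, 22.4).
Posterior mean = α/(α+β) = 24.6/47.0 = 0.5234.

0.5234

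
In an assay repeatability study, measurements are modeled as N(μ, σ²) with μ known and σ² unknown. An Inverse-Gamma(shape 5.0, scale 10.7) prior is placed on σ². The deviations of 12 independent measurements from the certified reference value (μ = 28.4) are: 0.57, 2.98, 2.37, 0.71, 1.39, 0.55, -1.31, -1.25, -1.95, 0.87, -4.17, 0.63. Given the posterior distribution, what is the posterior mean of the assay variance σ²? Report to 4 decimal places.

3.2292

With known mean μ and an Inverse-Gamma(α, β) prior on σ², the Normal likelihood is conjugate: posterior is Inv-Gamma(α + n/2, β + Σ(xᵢ−μ)²/2).
Σ(xᵢ−μ)² = (0.57)² + (2.98)² + (2.37)² + (0.71)² + (1.39)² + (0.55)² + (-1.31)² + (-1.25)² + (-1.95)² + (0.87)² + (-4.17)² + (0.63)² = 43.1847.
Posterior: Inv-Gamma(5.0 + 12/2, 10.7 + 43.1847/2) = Inv-Gamma(11.00, 32.29235).
E[σ²|data] = β/(α−1) = 32.29235/10.00 = 3.2292.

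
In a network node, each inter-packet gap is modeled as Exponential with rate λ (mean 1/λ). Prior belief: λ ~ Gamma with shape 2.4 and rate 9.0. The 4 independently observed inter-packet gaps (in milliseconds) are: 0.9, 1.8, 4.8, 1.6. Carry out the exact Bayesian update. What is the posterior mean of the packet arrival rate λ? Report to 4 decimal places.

With a Gamma(shape α, rate β) prior on the exponential rate λ, the posterior after n observations with total T = Σxᵢ is Gamma(α+n, β+T).
Sum of observations T = 9.1 milliseconds; n = 4.
Posterior: Gamma(2.4+4, 9.0+9.1) = Gamma(6.4, 18.1).
Posterior mean of λ = α/β = 6.4/18.1 = 0.3536.

0.3536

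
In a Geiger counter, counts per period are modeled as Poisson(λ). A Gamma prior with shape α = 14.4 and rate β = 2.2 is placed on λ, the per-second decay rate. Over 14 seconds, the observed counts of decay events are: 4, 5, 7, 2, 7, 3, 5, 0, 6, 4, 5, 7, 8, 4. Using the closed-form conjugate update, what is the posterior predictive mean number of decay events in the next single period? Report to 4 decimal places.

5.0247

With a Gamma(shape α, rate β) prior, the Poisson likelihood is conjugate: the posterior is Gamma(α + ΣXᵢ, β + n).
Sum of counts S = 67 over n = 14 seconds.
Posterior: Gamma(α+S, β+n) = Gamma(14.4+67, 2.2+14) = Gamma(81.4, 16.2).
The predictive distribution for one future period is NegBinom with mean α/β = 5.0247.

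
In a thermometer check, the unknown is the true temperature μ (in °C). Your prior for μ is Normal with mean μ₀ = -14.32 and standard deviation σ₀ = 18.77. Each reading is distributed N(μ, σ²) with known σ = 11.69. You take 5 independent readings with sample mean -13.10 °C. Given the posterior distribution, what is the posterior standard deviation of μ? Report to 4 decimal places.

5.0362

For Normal data with known variance σ², a Normal(μ₀, σ₀²) prior on μ is conjugate. Posterior precision = 1/σ₀² + n/σ²; posterior mean is the precision-weighted average of μ₀ and x̄.
σ₀² = 18.77² = 352.3129, σ² = 11.69² = 136.6561; σ² + n·σ₀² = 136.6561 + 5·352.3129 = 1898.2206.
Posterior precision = 1/σ₀² + n/σ² = 1/352.3129 + 5/136.6561 = (σ² + n·σ₀²)/(σ₀²σ²) = 1898.2206/(352.3129·136.6561); posterior variance σₙ² = σ₀²σ²/(σ² + n·σ₀²) = 352.3129·136.6561/1898.2206 = 25.363599.
Posterior SD = √σₙ² = √(352.3129·136.6561/1898.2206) = 5.0362.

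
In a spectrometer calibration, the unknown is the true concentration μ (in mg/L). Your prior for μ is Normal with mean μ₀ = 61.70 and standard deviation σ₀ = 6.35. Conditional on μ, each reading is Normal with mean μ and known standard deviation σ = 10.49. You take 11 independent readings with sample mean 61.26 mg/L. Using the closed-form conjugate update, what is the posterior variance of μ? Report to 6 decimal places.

8.015158

For Normal data with known variance σ², a Normal(μ₀, σ₀²) prior on μ is conjugate. Posterior precision = 1/σ₀² + n/σ²; posterior mean is the precision-weighted average of μ₀ and x̄.
σ₀² = 6.35² = 40.3225, σ² = 10.49² = 110.0401; σ² + n·σ₀² = 110.0401 + 11·40.3225 = 553.5876.
Posterior precision = 1/σ₀² + n/σ² = 1/40.3225 + 11/110.0401 = (σ² + n·σ₀²)/(σ₀²σ²) = 553.5876/(40.3225·110.0401); posterior variance σₙ² = σ₀²σ²/(σ² + n·σ₀²) = 40.3225·110.0401/553.5876 = 8.015158.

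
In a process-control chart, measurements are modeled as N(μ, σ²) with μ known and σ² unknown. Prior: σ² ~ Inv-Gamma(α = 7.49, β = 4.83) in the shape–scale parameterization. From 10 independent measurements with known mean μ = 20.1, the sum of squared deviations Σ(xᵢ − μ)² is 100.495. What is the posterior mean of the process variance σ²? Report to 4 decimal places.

With known mean μ and an Inverse-Gamma(α, β) prior on σ², the Normal likelihood is conjugate: posterior is Inv-Gamma(α + n/2, β + Σ(xᵢ−μ)²/2).
Posterior: Inv-Gamma(7.49 + 10/2, 4.83 + 100.495/2) = Inv-Gamma(12.49, 55.0775).
E[σ²|data] = β/(α−1) = 55.0775/11.49 = 4.7935.

4.7935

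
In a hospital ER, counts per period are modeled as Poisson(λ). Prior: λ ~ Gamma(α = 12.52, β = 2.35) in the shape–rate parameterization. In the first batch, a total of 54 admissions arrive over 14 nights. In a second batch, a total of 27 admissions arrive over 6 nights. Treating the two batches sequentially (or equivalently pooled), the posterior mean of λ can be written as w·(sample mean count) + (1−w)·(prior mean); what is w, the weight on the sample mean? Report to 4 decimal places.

0.8949

With a Gamma(shape α, rate β) prior, the Poisson likelihood is conjugate: the posterior is Gamma(α + ΣXᵢ, β + n).
Total number of nights: n = 14 + 6 = 20.
Posterior mean = (α₀+S)/(β₀+n) = [n/(β₀+n)]·(S/n) + [β₀/(β₀+n)]·(α₀/β₀), so only n and β₀ enter the weight.
Weight on data w = n/(β₀+n) = 20/(2.35+20) = 20/22.35 = 0.8949.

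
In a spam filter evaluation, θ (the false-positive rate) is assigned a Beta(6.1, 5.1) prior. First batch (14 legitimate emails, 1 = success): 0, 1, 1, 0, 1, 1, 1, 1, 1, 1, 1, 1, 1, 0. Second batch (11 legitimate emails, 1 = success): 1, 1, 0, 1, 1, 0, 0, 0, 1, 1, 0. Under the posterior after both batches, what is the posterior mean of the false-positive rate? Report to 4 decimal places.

0.6381

The Beta prior is conjugate to a Binomial/Bernoulli likelihood; the update adds successes to α and failures to β.
After batch 1: Beta(6.1+11, 5.1+3) = Beta(17.1, 8.1).
After batch 2: Beta(17.1+6, 8.1+5) = Beta(23.1, 13.1).
Posterior mean = α/(α+β) = 23.1/36.2 = 0.6381.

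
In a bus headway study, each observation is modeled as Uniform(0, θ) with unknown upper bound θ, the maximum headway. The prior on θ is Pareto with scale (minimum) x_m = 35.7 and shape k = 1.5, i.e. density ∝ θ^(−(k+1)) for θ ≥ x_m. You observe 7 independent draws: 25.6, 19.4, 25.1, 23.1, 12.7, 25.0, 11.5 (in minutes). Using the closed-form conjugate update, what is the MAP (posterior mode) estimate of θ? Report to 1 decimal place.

A Pareto(scale x_m, shape k) prior on the upper bound θ of Uniform(0, θ) is conjugate: posterior is Pareto(max(x_m, max xᵢ), k + n).
Sample maximum = 25.6; prior scale x_m = 35.7 → posterior scale = max = 35.7.
Posterior shape = 1.5 + 7 = 8.5.
The Pareto density is decreasing on [x_m, ∞), so the mode is x_m = 35.7.

35.7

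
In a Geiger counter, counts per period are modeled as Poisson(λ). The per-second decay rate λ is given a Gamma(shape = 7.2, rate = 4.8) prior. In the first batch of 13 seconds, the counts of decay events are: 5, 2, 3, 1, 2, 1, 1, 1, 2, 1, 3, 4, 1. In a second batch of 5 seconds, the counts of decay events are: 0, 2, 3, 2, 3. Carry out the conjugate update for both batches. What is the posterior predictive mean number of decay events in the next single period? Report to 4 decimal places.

1.9386

With a Gamma(shape α, rate β) prior, the Poisson likelihood is conjugate: the posterior is Gamma(α + ΣXᵢ, β + n).
Batch 1: sum of counts S = 27 over n = 13 seconds.
After batch 1: Gamma(α+S, β+n) = Gamma(7.2+27, 4.8+13) = Gamma(34.2, 17.8).
Batch 2: sum of counts S = 10 over n = 5 seconds.
After batch 2: Gamma(α+S, β+n) = Gamma(34.2+10, 17.8+5) = Gamma(44.2, 22.8).
The predictive distribution for one future period is NegBinom with mean α/β = 1.9386.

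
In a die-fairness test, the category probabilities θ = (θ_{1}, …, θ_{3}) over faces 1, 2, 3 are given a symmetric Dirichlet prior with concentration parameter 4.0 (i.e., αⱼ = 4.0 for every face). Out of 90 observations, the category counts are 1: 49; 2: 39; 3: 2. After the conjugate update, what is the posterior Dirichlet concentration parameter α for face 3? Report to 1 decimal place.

6.0

The Dirichlet prior is conjugate to the Multinomial likelihood: each posterior αⱼ = prior αⱼ + observed count nⱼ.
Posterior concentration: (53.0, 43.0, 6.0), total = 102.0.
α_{3} = 4.0 + 2 = 6.0.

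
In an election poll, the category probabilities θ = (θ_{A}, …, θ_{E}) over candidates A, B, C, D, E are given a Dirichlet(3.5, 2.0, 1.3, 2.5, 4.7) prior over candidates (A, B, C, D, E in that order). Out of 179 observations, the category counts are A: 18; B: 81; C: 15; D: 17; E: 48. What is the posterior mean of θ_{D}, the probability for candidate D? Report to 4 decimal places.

The Dirichlet prior is conjugate to the Multinomial likelihood: each posterior αⱼ = prior αⱼ + observed count nⱼ.
Posterior concentration: (21.5, 83.0, 16.3, 19.5, 52.7), total = 193.0.
E[θ_{D}|data] = α_{D}/Σα = 19.5/193.0 = 0.1010.

0.1010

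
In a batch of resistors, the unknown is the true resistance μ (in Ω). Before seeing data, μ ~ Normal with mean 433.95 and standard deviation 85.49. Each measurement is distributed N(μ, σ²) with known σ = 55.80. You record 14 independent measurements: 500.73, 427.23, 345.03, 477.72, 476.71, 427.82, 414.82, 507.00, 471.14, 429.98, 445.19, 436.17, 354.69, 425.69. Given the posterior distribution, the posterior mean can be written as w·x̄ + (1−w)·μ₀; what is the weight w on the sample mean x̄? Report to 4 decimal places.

For Normal data with known variance σ², a Normal(μ₀, σ₀²) prior on μ is conjugate. Posterior precision = 1/σ₀² + n/σ²; posterior mean is the precision-weighted average of μ₀ and x̄.
σ₀² = 85.49² = 7308.5401, σ² = 55.80² = 3113.64. Prior precision 1/σ₀² = 1/7308.5401; data precision n/σ² = 14/3113.64.
w = (n/σ²)/(1/σ₀² + n/σ²) = n·σ₀²/(σ² + n·σ₀²) = 14·7308.5401/(3113.64 + 14·7308.5401) = 102319.5614/105433.2014 = 0.9705.

0.9705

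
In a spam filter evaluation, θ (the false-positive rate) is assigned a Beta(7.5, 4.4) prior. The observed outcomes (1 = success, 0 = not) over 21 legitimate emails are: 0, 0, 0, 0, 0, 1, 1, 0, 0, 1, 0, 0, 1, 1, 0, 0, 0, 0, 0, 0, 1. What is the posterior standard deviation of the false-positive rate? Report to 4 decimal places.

The Beta prior is conjugate to a Binomial/Bernoulli likelihood; the update adds successes to α and failures to β.
Posterior: Beta(α+k, β+n−k) = Beta(7.5+6, 4.4+15) = Beta(13.5, 19.4).
Var = αβ/((α+β)²(α+β+1)) = 13.5·19.4/(32.9²·33.9) = 0.00713747; SD = √0.00713747 = 0.0845.

0.0845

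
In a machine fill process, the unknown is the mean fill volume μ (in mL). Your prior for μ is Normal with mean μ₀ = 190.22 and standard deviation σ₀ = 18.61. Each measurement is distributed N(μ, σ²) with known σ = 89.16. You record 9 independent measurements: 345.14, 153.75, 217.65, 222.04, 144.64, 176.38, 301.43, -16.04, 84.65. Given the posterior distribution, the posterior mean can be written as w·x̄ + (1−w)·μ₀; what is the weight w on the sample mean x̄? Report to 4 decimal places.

0.2817

For Normal data with known variance σ², a Normal(μ₀, σ₀²) prior on μ is conjugate. Posterior precision = 1/σ₀² + n/σ²; posterior mean is the precision-weighted average of μ₀ and x̄.
σ₀² = 18.61² = 346.3321, σ² = 89.16² = 7949.5056. Prior precision 1/σ₀² = 1/346.3321; data precision n/σ² = 9/7949.5056.
w = (n/σ²)/(1/σ₀² + n/σ²) = n·σ₀²/(σ² + n·σ₀²) = 9·346.3321/(7949.5056 + 9·346.3321) = 3116.9889/11066.4945 = 0.2817.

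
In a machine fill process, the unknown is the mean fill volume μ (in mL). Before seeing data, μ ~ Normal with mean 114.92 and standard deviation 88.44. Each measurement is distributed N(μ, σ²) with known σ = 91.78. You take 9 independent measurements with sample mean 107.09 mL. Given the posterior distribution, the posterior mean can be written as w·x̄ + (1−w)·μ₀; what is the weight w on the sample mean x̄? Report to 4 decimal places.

0.8931

For Normal data with known variance σ², a Normal(μ₀, σ₀²) prior on μ is conjugate. Posterior precision = 1/σ₀² + n/σ²; posterior mean is the precision-weighted average of μ₀ and x̄.
σ₀² = 88.44² = 7821.6336, σ² = 91.78² = 8423.5684. Prior precision 1/σ₀² = 1/7821.6336; data precision n/σ² = 9/8423.5684.
w = (n/σ²)/(1/σ₀² + n/σ²) = n·σ₀²/(σ² + n·σ₀²) = 9·7821.6336/(8423.5684 + 9·7821.6336) = 70394.7024/78818.2708 = 0.8931.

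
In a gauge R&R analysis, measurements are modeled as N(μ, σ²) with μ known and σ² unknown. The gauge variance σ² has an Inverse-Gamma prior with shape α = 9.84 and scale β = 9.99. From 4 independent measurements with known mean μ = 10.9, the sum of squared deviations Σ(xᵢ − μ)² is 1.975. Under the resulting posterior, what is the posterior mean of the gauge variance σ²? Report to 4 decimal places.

With known mean μ and an Inverse-Gamma(α, β) prior on σ², the Normal likelihood is conjugate: posterior is Inv-Gamma(α + n/2, β + Σ(xᵢ−μ)²/2).
Posterior: Inv-Gamma(9.84 + 4/2, 9.99 + 1.975/2) = Inv-Gamma(11.84, 10.9775).
E[σ²|data] = β/(α−1) = 10.9775/10.84 = 1.0127.

1.0127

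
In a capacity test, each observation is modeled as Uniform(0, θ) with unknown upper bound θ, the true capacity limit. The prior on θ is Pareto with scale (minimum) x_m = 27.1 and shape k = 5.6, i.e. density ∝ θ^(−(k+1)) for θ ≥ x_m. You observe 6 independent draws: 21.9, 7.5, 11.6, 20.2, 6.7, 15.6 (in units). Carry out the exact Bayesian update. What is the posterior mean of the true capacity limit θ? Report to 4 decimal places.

A Pareto(scale x_m, shape k) prior on the upper bound θ of Uniform(0, θ) is conjugate: posterior is Pareto(max(x_m, max xᵢ), k + n).
Sample maximum = 21.9; prior scale x_m = 27.1 → posterior scale = max = 27.1.
Posterior shape = 5.6 + 6 = 11.6.
E[θ|data] = k·x_m/(k−1) = 11.6·27.1/10.6 = 29.6566.

29.6566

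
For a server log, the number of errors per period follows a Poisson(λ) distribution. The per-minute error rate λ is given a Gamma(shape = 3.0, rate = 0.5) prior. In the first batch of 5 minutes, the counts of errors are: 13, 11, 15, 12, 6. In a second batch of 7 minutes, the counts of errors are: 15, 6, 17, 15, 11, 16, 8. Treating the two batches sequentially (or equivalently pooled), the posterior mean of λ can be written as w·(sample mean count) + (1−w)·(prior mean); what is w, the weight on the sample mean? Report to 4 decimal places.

With a Gamma(shape α, rate β) prior, the Poisson likelihood is conjugate: the posterior is Gamma(α + ΣXᵢ, β + n).
Total number of minutes: n = 5 + 7 = 12.
Posterior mean = (α₀+S)/(β₀+n) = [n/(β₀+n)]·(S/n) + [β₀/(β₀+n)]·(α₀/β₀), so only n and β₀ enter the weight.
Weight on data w = n/(β₀+n) = 12/(0.5+12) = 12/12.5 = 0.9600.

0.9600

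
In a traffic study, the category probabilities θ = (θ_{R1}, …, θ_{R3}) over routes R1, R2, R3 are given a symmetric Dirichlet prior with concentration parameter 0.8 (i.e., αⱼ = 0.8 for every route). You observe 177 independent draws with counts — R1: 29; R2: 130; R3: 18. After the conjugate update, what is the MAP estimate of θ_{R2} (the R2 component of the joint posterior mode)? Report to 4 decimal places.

0.7358

The Dirichlet prior is conjugate to the Multinomial likelihood: each posterior αⱼ = prior αⱼ + observed count nⱼ.
Posterior concentration: (29.8, 130.8, 18.8), total = 179.4.
Joint mode component: (α_{R2}−1)/(Σα−K) = 129.8/176.4 = 0.7358.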